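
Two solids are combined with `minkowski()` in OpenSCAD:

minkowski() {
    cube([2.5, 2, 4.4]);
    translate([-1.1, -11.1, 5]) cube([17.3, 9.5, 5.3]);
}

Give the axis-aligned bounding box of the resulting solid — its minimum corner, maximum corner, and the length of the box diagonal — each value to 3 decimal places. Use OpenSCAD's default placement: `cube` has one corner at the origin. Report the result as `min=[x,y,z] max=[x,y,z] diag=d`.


min=[-1.100,-11.100,5.000] max=[18.700,0.400,14.700] diag=24.867

A = translate([-1.1, -11.1, 5]) cube([17.3, 9.5, 5.3]) → bbox [-1.1,-11.1,5] .. [16.2,-1.6,10.3]
B = cube([2.5, 2, 4.4]) → bbox [0,0,0] .. [2.5,2,4.4]
lo = A.lo+B.lo = [-1.1+0, -11.1+0, 5+0] = [-1.100,-11.100,5.000]
hi = A.hi+B.hi = [16.2+2.5, -1.6+2, 10.3+4.4] = [18.700,0.400,14.700]
diag = √(19.8²+11.5²+9.7²) = √618.38 = 24.867


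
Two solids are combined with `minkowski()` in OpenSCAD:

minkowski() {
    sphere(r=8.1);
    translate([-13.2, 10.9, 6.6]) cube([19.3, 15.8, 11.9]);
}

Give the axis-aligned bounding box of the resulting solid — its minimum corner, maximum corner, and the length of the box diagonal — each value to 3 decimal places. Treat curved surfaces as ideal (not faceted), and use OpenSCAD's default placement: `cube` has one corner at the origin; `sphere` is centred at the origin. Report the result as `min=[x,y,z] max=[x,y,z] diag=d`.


min=[-21.300,2.800,-1.500] max=[14.200,34.800,26.600] diag=55.442

A = translate([-13.2, 10.9, 6.6]) cube([19.3, 15.8, 11.9]) → bbox [-13.2,10.9,6.6] .. [6.1,26.7,18.5]
B = sphere(r=8.1) → bbox [-8.1,-8.1,-8.1] .. [8.1,8.1,8.1]
lo = A.lo+B.lo = [-13.2-8.1, 10.9-8.1, 6.6-8.1] = [-21.300,2.800,-1.500]
hi = A.hi+B.hi = [6.1+8.1, 26.7+8.1, 18.5+8.1] = [14.200,34.800,26.600]
diag = √(35.5²+32²+28.1²) = √3073.86 = 55.442


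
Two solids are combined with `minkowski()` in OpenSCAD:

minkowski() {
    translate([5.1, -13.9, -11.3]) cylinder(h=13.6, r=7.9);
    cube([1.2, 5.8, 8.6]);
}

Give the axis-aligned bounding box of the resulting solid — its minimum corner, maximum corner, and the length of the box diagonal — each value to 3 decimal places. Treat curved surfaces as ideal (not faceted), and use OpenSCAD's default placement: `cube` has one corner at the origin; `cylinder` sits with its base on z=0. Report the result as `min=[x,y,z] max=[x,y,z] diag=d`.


min=[-2.800,-21.800,-11.300] max=[14.200,-0.200,10.900] diag=35.333

A = translate([5.1, -13.9, -11.3]) cylinder(h=13.6, r=7.9) → bbox [-2.8,-21.8,-11.3] .. [13,-6,2.3]
B = cube([1.2, 5.8, 8.6]) → bbox [0,0,0] .. [1.2,5.8,8.6]
lo = A.lo+B.lo = [-2.8+0, -21.8+0, -11.3+0] = [-2.800,-21.800,-11.300]
hi = A.hi+B.hi = [13+1.2, -6+5.8, 2.3+8.6] = [14.200,-0.200,10.900]
diag = √(17²+21.6²+22.2²) = √1248.4 = 35.333


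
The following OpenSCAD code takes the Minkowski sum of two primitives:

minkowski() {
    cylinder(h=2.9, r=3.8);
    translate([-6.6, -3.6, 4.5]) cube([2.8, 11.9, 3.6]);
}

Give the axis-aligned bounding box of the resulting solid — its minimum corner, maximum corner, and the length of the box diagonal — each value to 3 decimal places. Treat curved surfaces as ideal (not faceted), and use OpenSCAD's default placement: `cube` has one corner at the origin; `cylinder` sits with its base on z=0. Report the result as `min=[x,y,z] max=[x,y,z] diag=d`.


A = translate([-6.6, -3.6, 4.5]) cube([2.8, 11.9, 3.6]) → bbox [-6.6,-3.6,4.5] .. [-3.8,8.3,8.1]
B = cylinder(h=2.9, r=3.8) → bbox [-3.8,-3.8,0] .. [3.8,3.8,2.9]
lo = A.lo+B.lo = [-6.6-3.8, -3.6-3.8, 4.5+0] = [-10.400,-7.400,4.500]
hi = A.hi+B.hi = [-3.8+3.8, 8.3+3.8, 8.1+2.9] = [0.000,12.100,11.000]
diag = √(10.4²+19.5²+6.5²) = √530.66 = 23.036

min=[-10.400,-7.400,4.500] max=[0.000,12.100,11.000] diag=23.036


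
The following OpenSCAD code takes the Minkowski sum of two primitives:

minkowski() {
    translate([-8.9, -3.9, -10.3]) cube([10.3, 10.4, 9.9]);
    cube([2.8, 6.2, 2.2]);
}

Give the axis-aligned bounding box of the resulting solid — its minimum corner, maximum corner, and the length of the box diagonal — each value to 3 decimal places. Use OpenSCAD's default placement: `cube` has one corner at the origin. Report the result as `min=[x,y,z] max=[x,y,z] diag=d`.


min=[-8.900,-3.900,-10.300] max=[4.200,12.700,1.800] diag=24.363

A = translate([-8.9, -3.9, -10.3]) cube([10.3, 10.4, 9.9]) → bbox [-8.9,-3.9,-10.3] .. [1.4,6.5,-0.4]
B = cube([2.8, 6.2, 2.2]) → bbox [0,0,0] .. [2.8,6.2,2.2]
lo = A.lo+B.lo = [-8.9+0, -3.9+0, -10.3+0] = [-8.900,-3.900,-10.300]
hi = A.hi+B.hi = [1.4+2.8, 6.5+6.2, -0.4+2.2] = [4.200,12.700,1.800]
diag = √(13.1²+16.6²+12.1²) = √593.58 = 24.363


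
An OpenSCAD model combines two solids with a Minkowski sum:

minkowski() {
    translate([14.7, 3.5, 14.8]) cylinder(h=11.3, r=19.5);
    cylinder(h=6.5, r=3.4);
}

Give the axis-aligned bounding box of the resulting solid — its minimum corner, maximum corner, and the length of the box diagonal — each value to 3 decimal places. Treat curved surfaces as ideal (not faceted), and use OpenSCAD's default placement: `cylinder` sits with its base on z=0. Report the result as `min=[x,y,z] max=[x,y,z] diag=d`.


A = translate([14.7, 3.5, 14.8]) cylinder(h=11.3, r=19.5) → bbox [-4.8,-16,14.8] .. [34.2,23,26.1]
B = cylinder(h=6.5, r=3.4) → bbox [-3.4,-3.4,0] .. [3.4,3.4,6.5]
lo = A.lo+B.lo = [-4.8-3.4, -16-3.4, 14.8+0] = [-8.200,-19.400,14.800]
hi = A.hi+B.hi = [34.2+3.4, 23+3.4, 26.1+6.5] = [37.600,26.400,32.600]
diag = √(45.8²+45.8²+17.8²) = √4512.12 = 67.172

min=[-8.200,-19.400,14.800] max=[37.600,26.400,32.600] diag=67.172


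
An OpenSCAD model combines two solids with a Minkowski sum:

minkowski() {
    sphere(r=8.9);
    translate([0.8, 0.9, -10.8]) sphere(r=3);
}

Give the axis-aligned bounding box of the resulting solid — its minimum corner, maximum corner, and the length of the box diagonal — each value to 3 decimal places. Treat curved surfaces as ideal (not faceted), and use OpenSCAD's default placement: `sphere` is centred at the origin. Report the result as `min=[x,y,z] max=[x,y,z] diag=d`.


min=[-11.100,-11.000,-22.700] max=[12.700,12.800,1.100] diag=41.223

A = translate([0.8, 0.9, -10.8]) sphere(r=3) → bbox [-2.2,-2.1,-13.8] .. [3.8,3.9,-7.8]
B = sphere(r=8.9) → bbox [-8.9,-8.9,-8.9] .. [8.9,8.9,8.9]
lo = A.lo+B.lo = [-2.2-8.9, -2.1-8.9, -13.8-8.9] = [-11.100,-11.000,-22.700]
hi = A.hi+B.hi = [3.8+8.9, 3.9+8.9, -7.8+8.9] = [12.700,12.800,1.100]
diag = √(23.8²+23.8²+23.8²) = √1699.32 = 41.223


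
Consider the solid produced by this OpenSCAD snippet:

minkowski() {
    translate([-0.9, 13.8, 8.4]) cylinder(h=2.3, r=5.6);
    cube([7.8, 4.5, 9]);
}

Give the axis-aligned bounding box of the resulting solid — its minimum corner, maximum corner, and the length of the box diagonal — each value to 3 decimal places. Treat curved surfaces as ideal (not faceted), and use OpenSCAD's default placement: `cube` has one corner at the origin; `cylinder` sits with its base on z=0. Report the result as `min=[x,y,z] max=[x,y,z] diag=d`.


A = translate([-0.9, 13.8, 8.4]) cylinder(h=2.3, r=5.6) → bbox [-6.5,8.2,8.4] .. [4.7,19.4,10.7]
B = cube([7.8, 4.5, 9]) → bbox [0,0,0] .. [7.8,4.5,9]
lo = A.lo+B.lo = [-6.5+0, 8.2+0, 8.4+0] = [-6.500,8.200,8.400]
hi = A.hi+B.hi = [4.7+7.8, 19.4+4.5, 10.7+9] = [12.500,23.900,19.700]
diag = √(19²+15.7²+11.3²) = √735.18 = 27.114

min=[-6.500,8.200,8.400] max=[12.500,23.900,19.700] diag=27.114


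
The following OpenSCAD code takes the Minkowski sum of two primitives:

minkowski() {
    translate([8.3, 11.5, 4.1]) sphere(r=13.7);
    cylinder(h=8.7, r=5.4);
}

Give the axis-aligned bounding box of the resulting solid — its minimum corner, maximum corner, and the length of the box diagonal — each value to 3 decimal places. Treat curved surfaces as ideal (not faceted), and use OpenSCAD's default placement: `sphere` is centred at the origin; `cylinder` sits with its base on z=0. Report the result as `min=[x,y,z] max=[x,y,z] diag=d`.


min=[-10.800,-7.600,-9.600] max=[27.400,30.600,26.500] diag=64.975

A = translate([8.3, 11.5, 4.1]) sphere(r=13.7) → bbox [-5.4,-2.2,-9.6] .. [22,25.2,17.8]
B = cylinder(h=8.7, r=5.4) → bbox [-5.4,-5.4,0] .. [5.4,5.4,8.7]
lo = A.lo+B.lo = [-5.4-5.4, -2.2-5.4, -9.6+0] = [-10.800,-7.600,-9.600]
hi = A.hi+B.hi = [22+5.4, 25.2+5.4, 17.8+8.7] = [27.400,30.600,26.500]
diag = √(38.2²+38.2²+36.1²) = √4221.69 = 64.975


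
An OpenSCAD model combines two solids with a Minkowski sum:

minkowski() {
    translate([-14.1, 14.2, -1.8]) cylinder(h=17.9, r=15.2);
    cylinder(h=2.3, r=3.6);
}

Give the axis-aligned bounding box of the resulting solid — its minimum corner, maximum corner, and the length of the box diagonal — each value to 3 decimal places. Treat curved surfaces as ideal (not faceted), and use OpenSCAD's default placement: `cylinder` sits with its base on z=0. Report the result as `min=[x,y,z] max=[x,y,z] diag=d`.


min=[-32.900,-4.600,-1.800] max=[4.700,33.000,18.400] diag=56.882

A = translate([-14.1, 14.2, -1.8]) cylinder(h=17.9, r=15.2) → bbox [-29.3,-1,-1.8] .. [1.1,29.4,16.1]
B = cylinder(h=2.3, r=3.6) → bbox [-3.6,-3.6,0] .. [3.6,3.6,2.3]
lo = A.lo+B.lo = [-29.3-3.6, -1-3.6, -1.8+0] = [-32.900,-4.600,-1.800]
hi = A.hi+B.hi = [1.1+3.6, 29.4+3.6, 16.1+2.3] = [4.700,33.000,18.400]
diag = √(37.6²+37.6²+20.2²) = √3235.56 = 56.882


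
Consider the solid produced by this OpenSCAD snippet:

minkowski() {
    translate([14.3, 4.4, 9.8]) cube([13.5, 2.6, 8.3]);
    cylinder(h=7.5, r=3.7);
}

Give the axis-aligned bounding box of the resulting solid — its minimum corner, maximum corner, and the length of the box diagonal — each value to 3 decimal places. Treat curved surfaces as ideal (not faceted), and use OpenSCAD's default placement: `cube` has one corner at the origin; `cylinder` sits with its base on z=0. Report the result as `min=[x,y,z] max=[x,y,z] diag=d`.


min=[10.600,0.700,9.800] max=[31.500,10.700,25.600] diag=28.044

A = translate([14.3, 4.4, 9.8]) cube([13.5, 2.6, 8.3]) → bbox [14.3,4.4,9.8] .. [27.8,7,18.1]
B = cylinder(h=7.5, r=3.7) → bbox [-3.7,-3.7,0] .. [3.7,3.7,7.5]
lo = A.lo+B.lo = [14.3-3.7, 4.4-3.7, 9.8+0] = [10.600,0.700,9.800]
hi = A.hi+B.hi = [27.8+3.7, 7+3.7, 18.1+7.5] = [31.500,10.700,25.600]
diag = √(20.9²+10²+15.8²) = √786.45 = 28.044


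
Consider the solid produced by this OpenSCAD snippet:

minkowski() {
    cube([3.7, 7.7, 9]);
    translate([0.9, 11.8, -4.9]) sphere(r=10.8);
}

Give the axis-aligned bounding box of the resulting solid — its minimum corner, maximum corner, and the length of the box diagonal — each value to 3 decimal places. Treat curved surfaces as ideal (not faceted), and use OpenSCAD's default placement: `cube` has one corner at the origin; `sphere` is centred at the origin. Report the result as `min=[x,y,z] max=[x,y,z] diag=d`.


A = translate([0.9, 11.8, -4.9]) sphere(r=10.8) → bbox [-9.9,1,-15.7] .. [11.7,22.6,5.9]
B = cube([3.7, 7.7, 9]) → bbox [0,0,0] .. [3.7,7.7,9]
lo = A.lo+B.lo = [-9.9+0, 1+0, -15.7+0] = [-9.900,1.000,-15.700]
hi = A.hi+B.hi = [11.7+3.7, 22.6+7.7, 5.9+9] = [15.400,30.300,14.900]
diag = √(25.3²+29.3²+30.6²) = √2434.94 = 49.345

min=[-9.900,1.000,-15.700] max=[15.400,30.300,14.900] diag=49.345


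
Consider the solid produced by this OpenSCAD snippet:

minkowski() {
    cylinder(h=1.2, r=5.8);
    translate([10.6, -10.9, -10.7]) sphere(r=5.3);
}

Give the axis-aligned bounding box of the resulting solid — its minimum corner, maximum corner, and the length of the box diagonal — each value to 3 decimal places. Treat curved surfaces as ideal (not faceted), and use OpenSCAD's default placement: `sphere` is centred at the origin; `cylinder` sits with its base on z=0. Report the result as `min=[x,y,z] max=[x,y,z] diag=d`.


A = translate([10.6, -10.9, -10.7]) sphere(r=5.3) → bbox [5.3,-16.2,-16] .. [15.9,-5.6,-5.4]
B = cylinder(h=1.2, r=5.8) → bbox [-5.8,-5.8,0] .. [5.8,5.8,1.2]
lo = A.lo+B.lo = [5.3-5.8, -16.2-5.8, -16+0] = [-0.500,-22.000,-16.000]
hi = A.hi+B.hi = [15.9+5.8, -5.6+5.8, -5.4+1.2] = [21.700,0.200,-4.200]
diag = √(22.2²+22.2²+11.8²) = √1124.92 = 33.540

min=[-0.500,-22.000,-16.000] max=[21.700,0.200,-4.200] diag=33.540


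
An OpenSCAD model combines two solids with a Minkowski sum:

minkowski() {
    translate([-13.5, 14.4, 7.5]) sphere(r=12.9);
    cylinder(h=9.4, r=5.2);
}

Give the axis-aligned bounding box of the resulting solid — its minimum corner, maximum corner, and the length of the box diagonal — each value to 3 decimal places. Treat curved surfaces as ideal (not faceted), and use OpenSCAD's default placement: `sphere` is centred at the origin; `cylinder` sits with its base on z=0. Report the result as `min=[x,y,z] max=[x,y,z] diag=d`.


A = translate([-13.5, 14.4, 7.5]) sphere(r=12.9) → bbox [-26.4,1.5,-5.4] .. [-0.6,27.3,20.4]
B = cylinder(h=9.4, r=5.2) → bbox [-5.2,-5.2,0] .. [5.2,5.2,9.4]
lo = A.lo+B.lo = [-26.4-5.2, 1.5-5.2, -5.4+0] = [-31.600,-3.700,-5.400]
hi = A.hi+B.hi = [-0.6+5.2, 27.3+5.2, 20.4+9.4] = [4.600,32.500,29.800]
diag = √(36.2²+36.2²+35.2²) = √3859.92 = 62.128

min=[-31.600,-3.700,-5.400] max=[4.600,32.500,29.800] diag=62.128


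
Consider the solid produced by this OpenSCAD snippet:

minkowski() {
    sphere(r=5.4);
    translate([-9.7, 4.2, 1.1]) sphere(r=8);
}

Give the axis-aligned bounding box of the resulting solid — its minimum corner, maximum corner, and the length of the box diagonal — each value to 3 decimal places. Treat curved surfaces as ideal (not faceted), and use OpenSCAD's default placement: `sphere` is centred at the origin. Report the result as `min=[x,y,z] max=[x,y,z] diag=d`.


min=[-23.100,-9.200,-12.300] max=[3.700,17.600,14.500] diag=46.419

A = translate([-9.7, 4.2, 1.1]) sphere(r=8) → bbox [-17.7,-3.8,-6.9] .. [-1.7,12.2,9.1]
B = sphere(r=5.4) → bbox [-5.4,-5.4,-5.4] .. [5.4,5.4,5.4]
lo = A.lo+B.lo = [-17.7-5.4, -3.8-5.4, -6.9-5.4] = [-23.100,-9.200,-12.300]
hi = A.hi+B.hi = [-1.7+5.4, 12.2+5.4, 9.1+5.4] = [3.700,17.600,14.500]
diag = √(26.8²+26.8²+26.8²) = √2154.72 = 46.419


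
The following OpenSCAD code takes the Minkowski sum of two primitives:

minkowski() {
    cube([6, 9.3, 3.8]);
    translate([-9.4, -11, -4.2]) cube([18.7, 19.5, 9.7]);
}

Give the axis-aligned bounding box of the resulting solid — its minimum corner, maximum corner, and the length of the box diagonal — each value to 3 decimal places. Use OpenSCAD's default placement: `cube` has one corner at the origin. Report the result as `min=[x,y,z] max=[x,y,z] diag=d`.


A = translate([-9.4, -11, -4.2]) cube([18.7, 19.5, 9.7]) → bbox [-9.4,-11,-4.2] .. [9.3,8.5,5.5]
B = cube([6, 9.3, 3.8]) → bbox [0,0,0] .. [6,9.3,3.8]
lo = A.lo+B.lo = [-9.4+0, -11+0, -4.2+0] = [-9.400,-11.000,-4.200]
hi = A.hi+B.hi = [9.3+6, 8.5+9.3, 5.5+3.8] = [15.300,17.800,9.300]
diag = √(24.7²+28.8²+13.5²) = √1621.78 = 40.271

min=[-9.400,-11.000,-4.200] max=[15.300,17.800,9.300] diag=40.271


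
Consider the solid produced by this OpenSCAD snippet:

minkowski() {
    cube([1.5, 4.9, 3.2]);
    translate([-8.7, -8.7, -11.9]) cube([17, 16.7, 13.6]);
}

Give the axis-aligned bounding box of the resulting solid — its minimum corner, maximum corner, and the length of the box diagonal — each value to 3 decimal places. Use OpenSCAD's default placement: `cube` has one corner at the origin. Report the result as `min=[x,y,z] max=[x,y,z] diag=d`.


min=[-8.700,-8.700,-11.900] max=[9.800,12.900,4.900] diag=33.031

A = translate([-8.7, -8.7, -11.9]) cube([17, 16.7, 13.6]) → bbox [-8.7,-8.7,-11.9] .. [8.3,8,1.7]
B = cube([1.5, 4.9, 3.2]) → bbox [0,0,0] .. [1.5,4.9,3.2]
lo = A.lo+B.lo = [-8.7+0, -8.7+0, -11.9+0] = [-8.700,-8.700,-11.900]
hi = A.hi+B.hi = [8.3+1.5, 8+4.9, 1.7+3.2] = [9.800,12.900,4.900]
diag = √(18.5²+21.6²+16.8²) = √1091.05 = 33.031


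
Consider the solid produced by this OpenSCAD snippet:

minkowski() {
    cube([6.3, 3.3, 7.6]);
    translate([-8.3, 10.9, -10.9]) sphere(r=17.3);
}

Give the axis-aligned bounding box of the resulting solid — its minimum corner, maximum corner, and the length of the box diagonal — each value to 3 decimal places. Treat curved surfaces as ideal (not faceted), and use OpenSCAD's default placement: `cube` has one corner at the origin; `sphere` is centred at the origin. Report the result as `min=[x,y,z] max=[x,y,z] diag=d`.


min=[-25.600,-6.400,-28.200] max=[15.300,31.500,14.000] diag=69.929

A = translate([-8.3, 10.9, -10.9]) sphere(r=17.3) → bbox [-25.6,-6.4,-28.2] .. [9,28.2,6.4]
B = cube([6.3, 3.3, 7.6]) → bbox [0,0,0] .. [6.3,3.3,7.6]
lo = A.lo+B.lo = [-25.6+0, -6.4+0, -28.2+0] = [-25.600,-6.400,-28.200]
hi = A.hi+B.hi = [9+6.3, 28.2+3.3, 6.4+7.6] = [15.300,31.500,14.000]
diag = √(40.9²+37.9²+42.2²) = √4890.06 = 69.929


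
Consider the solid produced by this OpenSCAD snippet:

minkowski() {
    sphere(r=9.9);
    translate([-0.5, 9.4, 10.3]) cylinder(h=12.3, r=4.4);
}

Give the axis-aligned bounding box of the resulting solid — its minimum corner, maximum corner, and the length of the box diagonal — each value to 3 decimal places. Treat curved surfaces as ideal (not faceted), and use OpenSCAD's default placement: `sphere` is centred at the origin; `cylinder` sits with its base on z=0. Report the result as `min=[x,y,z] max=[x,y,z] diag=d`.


A = translate([-0.5, 9.4, 10.3]) cylinder(h=12.3, r=4.4) → bbox [-4.9,5,10.3] .. [3.9,13.8,22.6]
B = sphere(r=9.9) → bbox [-9.9,-9.9,-9.9] .. [9.9,9.9,9.9]
lo = A.lo+B.lo = [-4.9-9.9, 5-9.9, 10.3-9.9] = [-14.800,-4.900,0.400]
hi = A.hi+B.hi = [3.9+9.9, 13.8+9.9, 22.6+9.9] = [13.800,23.700,32.500]
diag = √(28.6²+28.6²+32.1²) = √2666.33 = 51.637

min=[-14.800,-4.900,0.400] max=[13.800,23.700,32.500] diag=51.637


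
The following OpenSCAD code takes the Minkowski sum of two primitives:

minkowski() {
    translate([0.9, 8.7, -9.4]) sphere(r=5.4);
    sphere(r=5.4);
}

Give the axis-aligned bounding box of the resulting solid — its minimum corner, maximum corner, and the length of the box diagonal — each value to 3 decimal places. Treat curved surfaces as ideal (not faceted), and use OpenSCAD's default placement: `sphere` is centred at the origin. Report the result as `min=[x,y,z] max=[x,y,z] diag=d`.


A = translate([0.9, 8.7, -9.4]) sphere(r=5.4) → bbox [-4.5,3.3,-14.8] .. [6.3,14.1,-4]
B = sphere(r=5.4) → bbox [-5.4,-5.4,-5.4] .. [5.4,5.4,5.4]
lo = A.lo+B.lo = [-4.5-5.4, 3.3-5.4, -14.8-5.4] = [-9.900,-2.100,-20.200]
hi = A.hi+B.hi = [6.3+5.4, 14.1+5.4, -4+5.4] = [11.700,19.500,1.400]
diag = √(21.6²+21.6²+21.6²) = √1399.68 = 37.412

min=[-9.900,-2.100,-20.200] max=[11.700,19.500,1.400] diag=37.412


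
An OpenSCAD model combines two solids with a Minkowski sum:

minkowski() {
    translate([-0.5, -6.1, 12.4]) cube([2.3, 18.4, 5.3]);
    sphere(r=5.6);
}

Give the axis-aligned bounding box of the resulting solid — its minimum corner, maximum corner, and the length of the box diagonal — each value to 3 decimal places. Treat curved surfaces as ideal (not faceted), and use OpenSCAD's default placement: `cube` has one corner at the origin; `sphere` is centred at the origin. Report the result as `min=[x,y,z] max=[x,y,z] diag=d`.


min=[-6.100,-11.700,6.800] max=[7.400,17.900,23.300] diag=36.478

A = translate([-0.5, -6.1, 12.4]) cube([2.3, 18.4, 5.3]) → bbox [-0.5,-6.1,12.4] .. [1.8,12.3,17.7]
B = sphere(r=5.6) → bbox [-5.6,-5.6,-5.6] .. [5.6,5.6,5.6]
lo = A.lo+B.lo = [-0.5-5.6, -6.1-5.6, 12.4-5.6] = [-6.100,-11.700,6.800]
hi = A.hi+B.hi = [1.8+5.6, 12.3+5.6, 17.7+5.6] = [7.400,17.900,23.300]
diag = √(13.5²+29.6²+16.5²) = √1330.66 = 36.478


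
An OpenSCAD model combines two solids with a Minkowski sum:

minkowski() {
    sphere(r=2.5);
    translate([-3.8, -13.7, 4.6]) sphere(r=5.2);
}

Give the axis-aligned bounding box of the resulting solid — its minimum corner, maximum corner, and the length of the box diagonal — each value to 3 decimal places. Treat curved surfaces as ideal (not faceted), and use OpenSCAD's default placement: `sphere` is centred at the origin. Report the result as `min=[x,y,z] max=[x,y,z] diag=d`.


min=[-11.500,-21.400,-3.100] max=[3.900,-6.000,12.300] diag=26.674

A = translate([-3.8, -13.7, 4.6]) sphere(r=5.2) → bbox [-9,-18.9,-0.6] .. [1.4,-8.5,9.8]
B = sphere(r=2.5) → bbox [-2.5,-2.5,-2.5] .. [2.5,2.5,2.5]
lo = A.lo+B.lo = [-9-2.5, -18.9-2.5, -0.6-2.5] = [-11.500,-21.400,-3.100]
hi = A.hi+B.hi = [1.4+2.5, -8.5+2.5, 9.8+2.5] = [3.900,-6.000,12.300]
diag = √(15.4²+15.4²+15.4²) = √711.48 = 26.674


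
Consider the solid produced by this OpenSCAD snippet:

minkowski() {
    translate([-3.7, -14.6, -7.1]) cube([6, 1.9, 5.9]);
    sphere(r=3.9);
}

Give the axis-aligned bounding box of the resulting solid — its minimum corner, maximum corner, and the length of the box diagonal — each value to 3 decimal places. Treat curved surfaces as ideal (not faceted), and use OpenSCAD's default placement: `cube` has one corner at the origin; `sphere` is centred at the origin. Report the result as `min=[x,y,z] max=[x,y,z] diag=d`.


A = translate([-3.7, -14.6, -7.1]) cube([6, 1.9, 5.9]) → bbox [-3.7,-14.6,-7.1] .. [2.3,-12.7,-1.2]
B = sphere(r=3.9) → bbox [-3.9,-3.9,-3.9] .. [3.9,3.9,3.9]
lo = A.lo+B.lo = [-3.7-3.9, -14.6-3.9, -7.1-3.9] = [-7.600,-18.500,-11.000]
hi = A.hi+B.hi = [2.3+3.9, -12.7+3.9, -1.2+3.9] = [6.200,-8.800,2.700]
diag = √(13.8²+9.7²+13.7²) = √472.22 = 21.731

min=[-7.600,-18.500,-11.000] max=[6.200,-8.800,2.700] diag=21.731


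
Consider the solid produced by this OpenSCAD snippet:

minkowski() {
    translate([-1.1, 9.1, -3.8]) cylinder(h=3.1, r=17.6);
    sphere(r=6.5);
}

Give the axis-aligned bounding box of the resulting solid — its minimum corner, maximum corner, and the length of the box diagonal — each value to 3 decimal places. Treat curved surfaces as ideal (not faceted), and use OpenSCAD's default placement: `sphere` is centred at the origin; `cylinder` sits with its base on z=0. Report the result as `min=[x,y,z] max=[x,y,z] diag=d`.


A = translate([-1.1, 9.1, -3.8]) cylinder(h=3.1, r=17.6) → bbox [-18.7,-8.5,-3.8] .. [16.5,26.7,-0.7]
B = sphere(r=6.5) → bbox [-6.5,-6.5,-6.5] .. [6.5,6.5,6.5]
lo = A.lo+B.lo = [-18.7-6.5, -8.5-6.5, -3.8-6.5] = [-25.200,-15.000,-10.300]
hi = A.hi+B.hi = [16.5+6.5, 26.7+6.5, -0.7+6.5] = [23.000,33.200,5.800]
diag = √(48.2²+48.2²+16.1²) = √4905.69 = 70.041

min=[-25.200,-15.000,-10.300] max=[23.000,33.200,5.800] diag=70.041


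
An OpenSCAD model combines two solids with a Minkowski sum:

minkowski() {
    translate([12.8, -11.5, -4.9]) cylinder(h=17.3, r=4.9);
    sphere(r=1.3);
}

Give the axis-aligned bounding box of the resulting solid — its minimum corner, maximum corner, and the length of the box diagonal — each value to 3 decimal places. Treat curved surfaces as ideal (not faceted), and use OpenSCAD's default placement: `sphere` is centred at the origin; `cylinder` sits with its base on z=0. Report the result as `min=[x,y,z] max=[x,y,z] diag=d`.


min=[6.600,-17.700,-6.200] max=[19.000,-5.300,13.700] diag=26.524

A = translate([12.8, -11.5, -4.9]) cylinder(h=17.3, r=4.9) → bbox [7.9,-16.4,-4.9] .. [17.7,-6.6,12.4]
B = sphere(r=1.3) → bbox [-1.3,-1.3,-1.3] .. [1.3,1.3,1.3]
lo = A.lo+B.lo = [7.9-1.3, -16.4-1.3, -4.9-1.3] = [6.600,-17.700,-6.200]
hi = A.hi+B.hi = [17.7+1.3, -6.6+1.3, 12.4+1.3] = [19.000,-5.300,13.700]
diag = √(12.4²+12.4²+19.9²) = √703.53 = 26.524


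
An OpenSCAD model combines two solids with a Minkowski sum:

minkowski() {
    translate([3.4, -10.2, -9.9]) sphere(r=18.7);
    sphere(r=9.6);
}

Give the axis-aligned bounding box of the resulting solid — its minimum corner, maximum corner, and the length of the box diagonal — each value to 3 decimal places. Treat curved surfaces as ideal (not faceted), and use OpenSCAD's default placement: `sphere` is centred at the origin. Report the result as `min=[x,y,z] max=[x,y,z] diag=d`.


min=[-24.900,-38.500,-38.200] max=[31.700,18.100,18.400] diag=98.034

A = translate([3.4, -10.2, -9.9]) sphere(r=18.7) → bbox [-15.3,-28.9,-28.6] .. [22.1,8.5,8.8]
B = sphere(r=9.6) → bbox [-9.6,-9.6,-9.6] .. [9.6,9.6,9.6]
lo = A.lo+B.lo = [-15.3-9.6, -28.9-9.6, -28.6-9.6] = [-24.900,-38.500,-38.200]
hi = A.hi+B.hi = [22.1+9.6, 8.5+9.6, 8.8+9.6] = [31.700,18.100,18.400]
diag = √(56.6²+56.6²+56.6²) = √9610.68 = 98.034


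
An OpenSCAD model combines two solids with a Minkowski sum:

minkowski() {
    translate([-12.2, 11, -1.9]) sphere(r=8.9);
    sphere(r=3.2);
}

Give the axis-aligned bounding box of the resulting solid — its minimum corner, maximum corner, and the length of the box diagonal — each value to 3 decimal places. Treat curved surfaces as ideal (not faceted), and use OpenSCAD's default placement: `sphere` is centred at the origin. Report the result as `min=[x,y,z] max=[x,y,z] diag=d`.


A = translate([-12.2, 11, -1.9]) sphere(r=8.9) → bbox [-21.1,2.1,-10.8] .. [-3.3,19.9,7]
B = sphere(r=3.2) → bbox [-3.2,-3.2,-3.2] .. [3.2,3.2,3.2]
lo = A.lo+B.lo = [-21.1-3.2, 2.1-3.2, -10.8-3.2] = [-24.300,-1.100,-14.000]
hi = A.hi+B.hi = [-3.3+3.2, 19.9+3.2, 7+3.2] = [-0.100,23.100,10.200]
diag = √(24.2²+24.2²+24.2²) = √1756.92 = 41.916

min=[-24.300,-1.100,-14.000] max=[-0.100,23.100,10.200] diag=41.916


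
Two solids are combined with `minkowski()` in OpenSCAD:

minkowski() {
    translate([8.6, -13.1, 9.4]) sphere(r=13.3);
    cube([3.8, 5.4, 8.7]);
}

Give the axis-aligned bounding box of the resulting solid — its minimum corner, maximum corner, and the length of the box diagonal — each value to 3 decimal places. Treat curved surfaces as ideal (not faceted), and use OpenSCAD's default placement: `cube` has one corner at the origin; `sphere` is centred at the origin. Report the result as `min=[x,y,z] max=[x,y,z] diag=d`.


min=[-4.700,-26.400,-3.900] max=[25.700,5.600,31.400] diag=56.518

A = translate([8.6, -13.1, 9.4]) sphere(r=13.3) → bbox [-4.7,-26.4,-3.9] .. [21.9,0.2,22.7]
B = cube([3.8, 5.4, 8.7]) → bbox [0,0,0] .. [3.8,5.4,8.7]
lo = A.lo+B.lo = [-4.7+0, -26.4+0, -3.9+0] = [-4.700,-26.400,-3.900]
hi = A.hi+B.hi = [21.9+3.8, 0.2+5.4, 22.7+8.7] = [25.700,5.600,31.400]
diag = √(30.4²+32²+35.3²) = √3194.25 = 56.518


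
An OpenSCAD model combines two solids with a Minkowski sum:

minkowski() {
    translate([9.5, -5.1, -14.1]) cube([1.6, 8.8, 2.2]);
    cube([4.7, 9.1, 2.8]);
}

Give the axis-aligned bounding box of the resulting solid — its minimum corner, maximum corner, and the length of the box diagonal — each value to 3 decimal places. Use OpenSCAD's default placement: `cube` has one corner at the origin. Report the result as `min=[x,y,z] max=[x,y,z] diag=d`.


A = translate([9.5, -5.1, -14.1]) cube([1.6, 8.8, 2.2]) → bbox [9.5,-5.1,-14.1] .. [11.1,3.7,-11.9]
B = cube([4.7, 9.1, 2.8]) → bbox [0,0,0] .. [4.7,9.1,2.8]
lo = A.lo+B.lo = [9.5+0, -5.1+0, -14.1+0] = [9.500,-5.100,-14.100]
hi = A.hi+B.hi = [11.1+4.7, 3.7+9.1, -11.9+2.8] = [15.800,12.800,-9.100]
diag = √(6.3²+17.9²+5²) = √385.1 = 19.624

min=[9.500,-5.100,-14.100] max=[15.800,12.800,-9.100] diag=19.624


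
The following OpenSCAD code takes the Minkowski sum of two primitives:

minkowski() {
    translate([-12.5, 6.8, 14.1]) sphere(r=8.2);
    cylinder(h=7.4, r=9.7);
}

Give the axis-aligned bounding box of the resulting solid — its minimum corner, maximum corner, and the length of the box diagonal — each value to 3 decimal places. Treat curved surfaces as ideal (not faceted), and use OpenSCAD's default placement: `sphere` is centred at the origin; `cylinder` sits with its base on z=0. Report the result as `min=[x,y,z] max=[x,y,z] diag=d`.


A = translate([-12.5, 6.8, 14.1]) sphere(r=8.2) → bbox [-20.7,-1.4,5.9] .. [-4.3,15,22.3]
B = cylinder(h=7.4, r=9.7) → bbox [-9.7,-9.7,0] .. [9.7,9.7,7.4]
lo = A.lo+B.lo = [-20.7-9.7, -1.4-9.7, 5.9+0] = [-30.400,-11.100,5.900]
hi = A.hi+B.hi = [-4.3+9.7, 15+9.7, 22.3+7.4] = [5.400,24.700,29.700]
diag = √(35.8²+35.8²+23.8²) = √3129.72 = 55.944

min=[-30.400,-11.100,5.900] max=[5.400,24.700,29.700] diag=55.944


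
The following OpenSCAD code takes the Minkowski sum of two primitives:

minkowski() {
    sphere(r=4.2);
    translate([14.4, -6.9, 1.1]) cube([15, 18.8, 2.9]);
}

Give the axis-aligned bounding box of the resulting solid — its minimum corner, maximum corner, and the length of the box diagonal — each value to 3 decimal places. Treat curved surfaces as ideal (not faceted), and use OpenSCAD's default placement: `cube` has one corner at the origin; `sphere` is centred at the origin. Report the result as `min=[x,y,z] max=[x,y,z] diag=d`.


A = translate([14.4, -6.9, 1.1]) cube([15, 18.8, 2.9]) → bbox [14.4,-6.9,1.1] .. [29.4,11.9,4]
B = sphere(r=4.2) → bbox [-4.2,-4.2,-4.2] .. [4.2,4.2,4.2]
lo = A.lo+B.lo = [14.4-4.2, -6.9-4.2, 1.1-4.2] = [10.200,-11.100,-3.100]
hi = A.hi+B.hi = [29.4+4.2, 11.9+4.2, 4+4.2] = [33.600,16.100,8.200]
diag = √(23.4²+27.2²+11.3²) = √1415.09 = 37.618

min=[10.200,-11.100,-3.100] max=[33.600,16.100,8.200] diag=37.618


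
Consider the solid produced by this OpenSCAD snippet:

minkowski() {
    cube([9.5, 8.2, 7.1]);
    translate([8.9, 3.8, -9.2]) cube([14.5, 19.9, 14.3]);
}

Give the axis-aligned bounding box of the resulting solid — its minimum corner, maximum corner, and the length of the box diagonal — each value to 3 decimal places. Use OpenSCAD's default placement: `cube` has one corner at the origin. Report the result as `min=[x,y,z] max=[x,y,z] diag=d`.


A = translate([8.9, 3.8, -9.2]) cube([14.5, 19.9, 14.3]) → bbox [8.9,3.8,-9.2] .. [23.4,23.7,5.1]
B = cube([9.5, 8.2, 7.1]) → bbox [0,0,0] .. [9.5,8.2,7.1]
lo = A.lo+B.lo = [8.9+0, 3.8+0, -9.2+0] = [8.900,3.800,-9.200]
hi = A.hi+B.hi = [23.4+9.5, 23.7+8.2, 5.1+7.1] = [32.900,31.900,12.200]
diag = √(24²+28.1²+21.4²) = √1823.57 = 42.703

min=[8.900,3.800,-9.200] max=[32.900,31.900,12.200] diag=42.703


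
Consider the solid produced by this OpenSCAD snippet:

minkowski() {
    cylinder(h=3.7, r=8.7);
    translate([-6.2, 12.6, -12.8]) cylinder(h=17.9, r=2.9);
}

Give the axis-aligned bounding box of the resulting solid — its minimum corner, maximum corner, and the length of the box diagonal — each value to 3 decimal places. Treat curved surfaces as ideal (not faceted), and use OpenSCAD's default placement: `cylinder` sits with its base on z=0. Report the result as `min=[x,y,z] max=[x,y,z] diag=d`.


A = translate([-6.2, 12.6, -12.8]) cylinder(h=17.9, r=2.9) → bbox [-9.1,9.7,-12.8] .. [-3.3,15.5,5.1]
B = cylinder(h=3.7, r=8.7) → bbox [-8.7,-8.7,0] .. [8.7,8.7,3.7]
lo = A.lo+B.lo = [-9.1-8.7, 9.7-8.7, -12.8+0] = [-17.800,1.000,-12.800]
hi = A.hi+B.hi = [-3.3+8.7, 15.5+8.7, 5.1+3.7] = [5.400,24.200,8.800]
diag = √(23.2²+23.2²+21.6²) = √1543.04 = 39.282

min=[-17.800,1.000,-12.800] max=[5.400,24.200,8.800] diag=39.282


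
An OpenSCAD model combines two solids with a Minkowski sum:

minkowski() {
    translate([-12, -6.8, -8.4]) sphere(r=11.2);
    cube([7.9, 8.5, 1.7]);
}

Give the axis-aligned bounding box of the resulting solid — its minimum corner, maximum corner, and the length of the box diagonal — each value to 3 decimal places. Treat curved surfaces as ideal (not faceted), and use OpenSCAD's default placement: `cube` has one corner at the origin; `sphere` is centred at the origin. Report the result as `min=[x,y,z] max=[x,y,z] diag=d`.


A = translate([-12, -6.8, -8.4]) sphere(r=11.2) → bbox [-23.2,-18,-19.6] .. [-0.8,4.4,2.8]
B = cube([7.9, 8.5, 1.7]) → bbox [0,0,0] .. [7.9,8.5,1.7]
lo = A.lo+B.lo = [-23.2+0, -18+0, -19.6+0] = [-23.200,-18.000,-19.600]
hi = A.hi+B.hi = [-0.8+7.9, 4.4+8.5, 2.8+1.7] = [7.100,12.900,4.500]
diag = √(30.3²+30.9²+24.1²) = √2453.71 = 49.535

min=[-23.200,-18.000,-19.600] max=[7.100,12.900,4.500] diag=49.535


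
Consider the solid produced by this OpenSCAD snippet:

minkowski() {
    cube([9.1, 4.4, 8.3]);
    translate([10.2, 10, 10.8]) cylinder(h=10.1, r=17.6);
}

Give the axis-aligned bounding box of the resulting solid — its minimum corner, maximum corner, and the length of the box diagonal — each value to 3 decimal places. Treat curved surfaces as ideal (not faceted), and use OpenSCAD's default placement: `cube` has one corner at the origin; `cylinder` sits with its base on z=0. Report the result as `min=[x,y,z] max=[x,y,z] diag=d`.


min=[-7.400,-7.600,10.800] max=[36.900,32.000,29.200] diag=62.203

A = translate([10.2, 10, 10.8]) cylinder(h=10.1, r=17.6) → bbox [-7.4,-7.6,10.8] .. [27.8,27.6,20.9]
B = cube([9.1, 4.4, 8.3]) → bbox [0,0,0] .. [9.1,4.4,8.3]
lo = A.lo+B.lo = [-7.4+0, -7.6+0, 10.8+0] = [-7.400,-7.600,10.800]
hi = A.hi+B.hi = [27.8+9.1, 27.6+4.4, 20.9+8.3] = [36.900,32.000,29.200]
diag = √(44.3²+39.6²+18.4²) = √3869.21 = 62.203


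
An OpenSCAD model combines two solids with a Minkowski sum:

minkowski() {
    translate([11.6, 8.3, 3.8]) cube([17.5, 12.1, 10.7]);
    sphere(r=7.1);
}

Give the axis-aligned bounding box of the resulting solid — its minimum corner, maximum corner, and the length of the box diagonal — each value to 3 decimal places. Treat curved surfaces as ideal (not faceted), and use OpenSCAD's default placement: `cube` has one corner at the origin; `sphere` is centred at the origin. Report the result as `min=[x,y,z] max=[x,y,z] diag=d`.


min=[4.500,1.200,-3.300] max=[36.200,27.500,21.600] diag=48.131

A = translate([11.6, 8.3, 3.8]) cube([17.5, 12.1, 10.7]) → bbox [11.6,8.3,3.8] .. [29.1,20.4,14.5]
B = sphere(r=7.1) → bbox [-7.1,-7.1,-7.1] .. [7.1,7.1,7.1]
lo = A.lo+B.lo = [11.6-7.1, 8.3-7.1, 3.8-7.1] = [4.500,1.200,-3.300]
hi = A.hi+B.hi = [29.1+7.1, 20.4+7.1, 14.5+7.1] = [36.200,27.500,21.600]
diag = √(31.7²+26.3²+24.9²) = √2316.59 = 48.131


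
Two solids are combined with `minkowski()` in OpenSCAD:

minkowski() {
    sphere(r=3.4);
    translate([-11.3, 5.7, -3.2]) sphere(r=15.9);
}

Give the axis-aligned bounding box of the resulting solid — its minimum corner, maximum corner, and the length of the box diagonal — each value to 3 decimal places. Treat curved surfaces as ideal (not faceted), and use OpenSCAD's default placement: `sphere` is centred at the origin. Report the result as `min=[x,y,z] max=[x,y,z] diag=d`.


min=[-30.600,-13.600,-22.500] max=[8.000,25.000,16.100] diag=66.857

A = translate([-11.3, 5.7, -3.2]) sphere(r=15.9) → bbox [-27.2,-10.2,-19.1] .. [4.6,21.6,12.7]
B = sphere(r=3.4) → bbox [-3.4,-3.4,-3.4] .. [3.4,3.4,3.4]
lo = A.lo+B.lo = [-27.2-3.4, -10.2-3.4, -19.1-3.4] = [-30.600,-13.600,-22.500]
hi = A.hi+B.hi = [4.6+3.4, 21.6+3.4, 12.7+3.4] = [8.000,25.000,16.100]
diag = √(38.6²+38.6²+38.6²) = √4469.88 = 66.857


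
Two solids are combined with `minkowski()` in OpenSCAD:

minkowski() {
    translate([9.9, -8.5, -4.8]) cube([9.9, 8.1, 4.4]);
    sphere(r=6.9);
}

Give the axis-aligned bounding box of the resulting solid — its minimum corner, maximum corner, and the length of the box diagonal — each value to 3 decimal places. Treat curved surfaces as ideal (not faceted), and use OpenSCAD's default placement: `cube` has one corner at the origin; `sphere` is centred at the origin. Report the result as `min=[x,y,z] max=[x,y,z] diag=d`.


min=[3.000,-15.400,-11.700] max=[26.700,6.500,6.500] diag=37.048

A = translate([9.9, -8.5, -4.8]) cube([9.9, 8.1, 4.4]) → bbox [9.9,-8.5,-4.8] .. [19.8,-0.4,-0.4]
B = sphere(r=6.9) → bbox [-6.9,-6.9,-6.9] .. [6.9,6.9,6.9]
lo = A.lo+B.lo = [9.9-6.9, -8.5-6.9, -4.8-6.9] = [3.000,-15.400,-11.700]
hi = A.hi+B.hi = [19.8+6.9, -0.4+6.9, -0.4+6.9] = [26.700,6.500,6.500]
diag = √(23.7²+21.9²+18.2²) = √1372.54 = 37.048


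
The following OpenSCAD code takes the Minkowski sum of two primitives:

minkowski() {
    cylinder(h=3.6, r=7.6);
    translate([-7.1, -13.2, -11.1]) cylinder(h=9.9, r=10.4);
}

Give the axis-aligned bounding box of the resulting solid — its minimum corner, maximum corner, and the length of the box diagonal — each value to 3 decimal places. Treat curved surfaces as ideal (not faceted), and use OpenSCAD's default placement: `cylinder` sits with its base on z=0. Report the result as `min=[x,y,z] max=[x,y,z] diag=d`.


A = translate([-7.1, -13.2, -11.1]) cylinder(h=9.9, r=10.4) → bbox [-17.5,-23.6,-11.1] .. [3.3,-2.8,-1.2]
B = cylinder(h=3.6, r=7.6) → bbox [-7.6,-7.6,0] .. [7.6,7.6,3.6]
lo = A.lo+B.lo = [-17.5-7.6, -23.6-7.6, -11.1+0] = [-25.100,-31.200,-11.100]
hi = A.hi+B.hi = [3.3+7.6, -2.8+7.6, -1.2+3.6] = [10.900,4.800,2.400]
diag = √(36²+36²+13.5²) = √2774.25 = 52.671

min=[-25.100,-31.200,-11.100] max=[10.900,4.800,2.400] diag=52.671


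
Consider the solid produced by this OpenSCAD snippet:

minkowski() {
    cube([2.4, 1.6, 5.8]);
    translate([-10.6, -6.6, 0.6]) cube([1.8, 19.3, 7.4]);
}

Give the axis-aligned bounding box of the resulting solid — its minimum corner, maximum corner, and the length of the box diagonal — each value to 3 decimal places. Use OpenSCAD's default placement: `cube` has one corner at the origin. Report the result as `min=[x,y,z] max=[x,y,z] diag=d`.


A = translate([-10.6, -6.6, 0.6]) cube([1.8, 19.3, 7.4]) → bbox [-10.6,-6.6,0.6] .. [-8.8,12.7,8]
B = cube([2.4, 1.6, 5.8]) → bbox [0,0,0] .. [2.4,1.6,5.8]
lo = A.lo+B.lo = [-10.6+0, -6.6+0, 0.6+0] = [-10.600,-6.600,0.600]
hi = A.hi+B.hi = [-8.8+2.4, 12.7+1.6, 8+5.8] = [-6.400,14.300,13.800]
diag = √(4.2²+20.9²+13.2²) = √628.69 = 25.074

min=[-10.600,-6.600,0.600] max=[-6.400,14.300,13.800] diag=25.074


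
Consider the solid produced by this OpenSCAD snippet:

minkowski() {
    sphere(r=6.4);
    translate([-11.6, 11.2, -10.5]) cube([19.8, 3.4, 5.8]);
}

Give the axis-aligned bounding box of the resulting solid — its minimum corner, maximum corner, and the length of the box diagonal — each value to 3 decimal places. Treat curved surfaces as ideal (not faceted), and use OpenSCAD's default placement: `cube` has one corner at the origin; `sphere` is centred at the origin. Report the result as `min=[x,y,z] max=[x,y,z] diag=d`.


min=[-18.000,4.800,-16.900] max=[14.600,21.000,1.700] diag=40.880

A = translate([-11.6, 11.2, -10.5]) cube([19.8, 3.4, 5.8]) → bbox [-11.6,11.2,-10.5] .. [8.2,14.6,-4.7]
B = sphere(r=6.4) → bbox [-6.4,-6.4,-6.4] .. [6.4,6.4,6.4]
lo = A.lo+B.lo = [-11.6-6.4, 11.2-6.4, -10.5-6.4] = [-18.000,4.800,-16.900]
hi = A.hi+B.hi = [8.2+6.4, 14.6+6.4, -4.7+6.4] = [14.600,21.000,1.700]
diag = √(32.6²+16.2²+18.6²) = √1671.16 = 40.880


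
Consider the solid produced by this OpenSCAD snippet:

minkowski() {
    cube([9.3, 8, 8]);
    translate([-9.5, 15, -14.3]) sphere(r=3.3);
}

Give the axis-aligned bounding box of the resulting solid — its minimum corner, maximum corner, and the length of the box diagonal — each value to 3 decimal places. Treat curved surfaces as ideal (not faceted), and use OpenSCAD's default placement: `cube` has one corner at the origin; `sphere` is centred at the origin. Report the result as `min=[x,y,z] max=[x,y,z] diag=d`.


A = translate([-9.5, 15, -14.3]) sphere(r=3.3) → bbox [-12.8,11.7,-17.6] .. [-6.2,18.3,-11]
B = cube([9.3, 8, 8]) → bbox [0,0,0] .. [9.3,8,8]
lo = A.lo+B.lo = [-12.8+0, 11.7+0, -17.6+0] = [-12.800,11.700,-17.600]
hi = A.hi+B.hi = [-6.2+9.3, 18.3+8, -11+8] = [3.100,26.300,-3.000]
diag = √(15.9²+14.6²+14.6²) = √679.13 = 26.060

min=[-12.800,11.700,-17.600] max=[3.100,26.300,-3.000] diag=26.060


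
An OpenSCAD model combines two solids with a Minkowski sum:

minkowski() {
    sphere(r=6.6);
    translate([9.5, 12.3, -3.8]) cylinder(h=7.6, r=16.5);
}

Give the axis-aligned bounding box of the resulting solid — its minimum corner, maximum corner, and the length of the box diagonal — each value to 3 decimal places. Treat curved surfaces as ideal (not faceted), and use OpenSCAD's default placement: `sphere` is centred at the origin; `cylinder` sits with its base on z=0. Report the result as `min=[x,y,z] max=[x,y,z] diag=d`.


A = translate([9.5, 12.3, -3.8]) cylinder(h=7.6, r=16.5) → bbox [-7,-4.2,-3.8] .. [26,28.8,3.8]
B = sphere(r=6.6) → bbox [-6.6,-6.6,-6.6] .. [6.6,6.6,6.6]
lo = A.lo+B.lo = [-7-6.6, -4.2-6.6, -3.8-6.6] = [-13.600,-10.800,-10.400]
hi = A.hi+B.hi = [26+6.6, 28.8+6.6, 3.8+6.6] = [32.600,35.400,10.400]
diag = √(46.2²+46.2²+20.8²) = √4701.52 = 68.568

min=[-13.600,-10.800,-10.400] max=[32.600,35.400,10.400] diag=68.568
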